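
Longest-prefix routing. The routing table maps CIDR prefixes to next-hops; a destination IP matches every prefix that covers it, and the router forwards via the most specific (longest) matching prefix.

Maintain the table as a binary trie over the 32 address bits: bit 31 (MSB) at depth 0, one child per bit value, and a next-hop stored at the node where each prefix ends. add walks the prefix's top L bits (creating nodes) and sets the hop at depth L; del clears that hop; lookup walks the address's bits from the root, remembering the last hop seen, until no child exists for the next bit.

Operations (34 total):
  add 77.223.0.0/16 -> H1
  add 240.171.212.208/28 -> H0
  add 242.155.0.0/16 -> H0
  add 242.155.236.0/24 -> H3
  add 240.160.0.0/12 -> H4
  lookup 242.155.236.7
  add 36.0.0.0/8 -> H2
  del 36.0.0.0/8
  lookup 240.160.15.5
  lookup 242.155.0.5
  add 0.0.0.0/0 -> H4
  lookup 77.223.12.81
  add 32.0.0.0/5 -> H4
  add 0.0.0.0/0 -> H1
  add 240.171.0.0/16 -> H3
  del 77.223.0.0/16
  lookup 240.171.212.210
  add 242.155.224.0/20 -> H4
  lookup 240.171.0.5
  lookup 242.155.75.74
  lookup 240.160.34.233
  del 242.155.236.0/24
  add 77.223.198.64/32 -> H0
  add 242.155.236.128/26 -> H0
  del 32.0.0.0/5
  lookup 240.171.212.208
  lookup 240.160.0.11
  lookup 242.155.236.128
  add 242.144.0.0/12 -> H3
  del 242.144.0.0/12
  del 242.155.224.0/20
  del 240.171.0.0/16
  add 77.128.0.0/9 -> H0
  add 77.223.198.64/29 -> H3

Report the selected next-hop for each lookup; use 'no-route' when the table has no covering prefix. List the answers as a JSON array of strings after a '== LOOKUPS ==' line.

Process each operation:
  add 77.223.0.0/16 -> H1 at depth 16
  add 240.171.212.208/28 -> H0 at depth 28
  add 242.155.0.0/16 -> H0 at depth 16
  add 242.155.236.0/24 -> H3 at depth 24
  add 240.160.0.0/12 -> H4 at depth 12
  Q 242.155.236.7: descend 111100101001101111101100 ; hops seen [H0,H3] ; pick H3
  add 36.0.0.0/8 -> H2 at depth 8
  del 36.0.0.0/8 (clear depth 8)
  Q 240.160.15.5: descend 111100001010 ; hops seen [H4] ; pick H4
  Q 242.155.0.5: descend 1111001010011011 ; hops seen [H0] ; pick H0
  add 0.0.0.0/0 -> H4 at depth 0
  Q 77.223.12.81: descend 0100110111011111 ; hops seen [H4,H1] ; pick H1
  add 32.0.0.0/5 -> H4 at depth 5
  add 0.0.0.0/0 -> H1 at depth 0
  add 240.171.0.0/16 -> H3 at depth 16
  del 77.223.0.0/16 (clear depth 16)
  Q 240.171.212.210: descend 1111000010101011110101001101 ; hops seen [H1,H4,H3,H0] ; pick H0
  add 242.155.224.0/20 -> H4 at depth 20
  Q 240.171.0.5: descend 1111000010101011 ; hops seen [H1,H4,H3] ; pick H3
  Q 242.155.75.74: descend 1111001010011011 ; hops seen [H1,H0] ; pick H0
  Q 240.160.34.233: descend 111100001010 ; hops seen [H1,H4] ; pick H4
  del 242.155.236.0/24 (clear depth 24)
  add 77.223.198.64/32 -> H0 at depth 32
  add 242.155.236.128/26 -> H0 at depth 26
  del 32.0.0.0/5 (clear depth 5)
  Q 240.171.212.208: descend 1111000010101011110101001101 ; hops seen [H1,H4,H3,H0] ; pick H0
  Q 240.160.0.11: descend 111100001010 ; hops seen [H1,H4] ; pick H4
  Q 242.155.236.128: descend 11110010100110111110110010 ; hops seen [H1,H0,H4,H0] ; pick H0
  add 242.144.0.0/12 -> H3 at depth 12
  del 242.144.0.0/12 (clear depth 12)
  del 242.155.224.0/20 (clear depth 20)
  del 240.171.0.0/16 (clear depth 16)
  add 77.128.0.0/9 -> H0 at depth 9
  add 77.223.198.64/29 -> H3 at depth 29

== LOOKUPS ==
["H3","H4","H0","H1","H0","H3","H0","H4","H0","H4","H0"]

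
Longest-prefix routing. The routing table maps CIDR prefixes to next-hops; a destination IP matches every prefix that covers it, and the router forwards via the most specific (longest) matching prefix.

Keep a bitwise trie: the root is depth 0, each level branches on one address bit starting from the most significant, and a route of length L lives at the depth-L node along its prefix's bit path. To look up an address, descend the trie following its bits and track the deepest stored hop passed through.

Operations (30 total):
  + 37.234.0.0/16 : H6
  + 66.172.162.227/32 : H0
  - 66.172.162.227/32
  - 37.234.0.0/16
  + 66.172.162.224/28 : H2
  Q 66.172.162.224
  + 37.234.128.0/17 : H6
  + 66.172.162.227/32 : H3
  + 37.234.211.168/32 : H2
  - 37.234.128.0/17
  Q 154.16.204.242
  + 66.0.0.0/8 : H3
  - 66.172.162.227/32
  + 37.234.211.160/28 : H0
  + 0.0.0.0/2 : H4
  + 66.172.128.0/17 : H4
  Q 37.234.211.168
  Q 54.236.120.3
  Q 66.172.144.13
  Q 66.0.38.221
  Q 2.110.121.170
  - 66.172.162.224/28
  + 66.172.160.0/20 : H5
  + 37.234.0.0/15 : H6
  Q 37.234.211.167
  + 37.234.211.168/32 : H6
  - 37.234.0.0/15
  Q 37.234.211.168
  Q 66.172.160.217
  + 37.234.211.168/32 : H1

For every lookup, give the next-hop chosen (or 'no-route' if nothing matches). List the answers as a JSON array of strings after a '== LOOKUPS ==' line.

Trace:
  add 37.234.0.0/16 -> H6 at depth 16
  add 66.172.162.227/32 -> H0 at depth 32
  - 66.172.162.227/32 clear@32
  - 37.234.0.0/16 clear@16
  add 66.172.162.224/28 -> H2 at depth 28
  lookup 66.172.162.224: bits 010000101010110010100010111000 walk d0:-→d1:-→d2:-→d3:-→d4:-→d5:-→d6:-→d7:-→d8:-→d9:-→d10:-→d11:-→d12:-→d13:-→d14:-→d15:-→d16:-→d17:-→d18:-→d19:-→d20:-→d21:-→d22:-→d23:-→d24:-→d25:-→d26:-→d27:-→d28:H2→d29:-→d30:- -> H2
  add 37.234.128.0/17 -> H6 at depth 17
  add 66.172.162.227/32 -> H3 at depth 32
  add 37.234.211.168/32 -> H2 at depth 32
  - 37.234.128.0/17 clear@17
  lookup 154.16.204.242: bits ε walk d0:- -> no-route
  add 66.0.0.0/8 -> H3 at depth 8
  - 66.172.162.227/32 clear@32
  add 37.234.211.160/28 -> H0 at depth 28
  add 0.0.0.0/2 -> H4 at depth 2
  add 66.172.128.0/17 -> H4 at depth 17
  lookup 37.234.211.168: bits 00100101111010101101001110101000 walk d0:-→d1:-→d2:H4→d3:-→d4:-→d5:-→d6:-→d7:-→d8:-→d9:-→d10:-→d11:-→d12:-→d13:-→d14:-→d15:-→d16:-→d17:-→d18:-→d19:-→d20:-→d21:-→d22:-→d23:-→d24:-→d25:-→d26:-→d27:-→d28:H0→d29:-→d30:-→d31:-→d32:H2 -> H2
  lookup 54.236.120.3: bits 001 walk d0:-→d1:-→d2:H4→d3:- -> H4
  lookup 66.172.144.13: bits 010000101010110010 walk d0:-→d1:-→d2:-→d3:-→d4:-→d5:-→d6:-→d7:-→d8:H3→d9:-→d10:-→d11:-→d12:-→d13:-→d14:-→d15:-→d16:-→d17:H4→d18:- -> H4
  lookup 66.0.38.221: bits 01000010 walk d0:-→d1:-→d2:-→d3:-→d4:-→d5:-→d6:-→d7:-→d8:H3 -> H3
  lookup 2.110.121.170: bits 00 walk d0:-→d1:-→d2:H4 -> H4
  - 66.172.162.224/28 clear@28
  add 66.172.160.0/20 -> H5 at depth 20
  add 37.234.0.0/15 -> H6 at depth 15
  lookup 37.234.211.167: bits 0010010111101010110100111010 walk d0:-→d1:-→d2:H4→d3:-→d4:-→d5:-→d6:-→d7:-→d8:-→d9:-→d10:-→d11:-→d12:-→d13:-→d14:-→d15:H6→d16:-→d17:-→d18:-→d19:-→d20:-→d21:-→d22:-→d23:-→d24:-→d25:-→d26:-→d27:-→d28:H0 -> H0
  add 37.234.211.168/32 -> H6 at depth 32
  - 37.234.0.0/15 clear@15
  lookup 37.234.211.168: bits 00100101111010101101001110101000 walk d0:-→d1:-→d2:H4→d3:-→d4:-→d5:-→d6:-→d7:-→d8:-→d9:-→d10:-→d11:-→d12:-→d13:-→d14:-→d15:-→d16:-→d17:-→d18:-→d19:-→d20:-→d21:-→d22:-→d23:-→d24:-→d25:-→d26:-→d27:-→d28:H0→d29:-→d30:-→d31:-→d32:H6 -> H6
  lookup 66.172.160.217: bits 0100001010101100101000 walk d0:-→d1:-→d2:-→d3:-→d4:-→d5:-→d6:-→d7:-→d8:H3→d9:-→d10:-→d11:-→d12:-→d13:-→d14:-→d15:-→d16:-→d17:H4→d18:-→d19:-→d20:H5→d21:-→d22:- -> H5
  add 37.234.211.168/32 -> H1 at depth 32

== LOOKUPS ==
["H2","no-route","H2","H4","H4","H3","H4","H0","H6","H5"]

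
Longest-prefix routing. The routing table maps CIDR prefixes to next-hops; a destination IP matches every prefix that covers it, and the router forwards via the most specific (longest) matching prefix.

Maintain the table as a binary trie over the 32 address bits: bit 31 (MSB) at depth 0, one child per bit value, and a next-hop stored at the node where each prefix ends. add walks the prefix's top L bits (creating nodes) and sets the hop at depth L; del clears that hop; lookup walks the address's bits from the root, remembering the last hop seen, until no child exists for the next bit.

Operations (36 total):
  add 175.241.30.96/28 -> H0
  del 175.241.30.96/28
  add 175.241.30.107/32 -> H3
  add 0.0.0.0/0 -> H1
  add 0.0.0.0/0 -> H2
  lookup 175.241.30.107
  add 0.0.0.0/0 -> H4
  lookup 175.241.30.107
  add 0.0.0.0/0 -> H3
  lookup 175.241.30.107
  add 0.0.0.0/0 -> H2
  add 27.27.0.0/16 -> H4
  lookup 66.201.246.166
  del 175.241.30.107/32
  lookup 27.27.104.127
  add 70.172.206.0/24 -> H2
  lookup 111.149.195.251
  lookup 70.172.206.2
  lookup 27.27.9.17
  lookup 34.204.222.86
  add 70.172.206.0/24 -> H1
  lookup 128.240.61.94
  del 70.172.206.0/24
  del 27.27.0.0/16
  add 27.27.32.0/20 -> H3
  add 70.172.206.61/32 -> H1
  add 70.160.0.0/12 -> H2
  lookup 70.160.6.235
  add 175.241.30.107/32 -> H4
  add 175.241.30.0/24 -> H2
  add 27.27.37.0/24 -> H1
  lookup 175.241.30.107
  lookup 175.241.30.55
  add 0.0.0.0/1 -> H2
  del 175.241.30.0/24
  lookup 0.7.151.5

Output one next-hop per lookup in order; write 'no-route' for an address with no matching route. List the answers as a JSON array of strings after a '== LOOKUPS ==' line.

Trace:
  add 175.241.30.96/28 -> H0 at depth 28
  - 175.241.30.96/28 clear@28
  add 175.241.30.107/32 -> H3 at depth 32
  add 0.0.0.0/0 -> H1 at depth 0
  add 0.0.0.0/0 -> H2 at depth 0
  Q 175.241.30.107: descend 10101111111100010001111001101011 ; hops seen [H2,H3] ; pick H3
  add 0.0.0.0/0 -> H4 at depth 0
  Q 175.241.30.107: descend 10101111111100010001111001101011 ; hops seen [H4,H3] ; pick H3
  add 0.0.0.0/0 -> H3 at depth 0
  Q 175.241.30.107: descend 10101111111100010001111001101011 ; hops seen [H3,H3] ; pick H3
  add 0.0.0.0/0 -> H2 at depth 0
  add 27.27.0.0/16 -> H4 at depth 16
  Q 66.201.246.166: descend 0 ; hops seen [H2] ; pick H2
  - 175.241.30.107/32 clear@32
  Q 27.27.104.127: descend 0001101100011011 ; hops seen [H2,H4] ; pick H4
  add 70.172.206.0/24 -> H2 at depth 24
  Q 111.149.195.251: descend 01 ; hops seen [H2] ; pick H2
  Q 70.172.206.2: descend 010001101010110011001110 ; hops seen [H2,H2] ; pick H2
  Q 27.27.9.17: descend 0001101100011011 ; hops seen [H2,H4] ; pick H4
  Q 34.204.222.86: descend 00 ; hops seen [H2] ; pick H2
  add 70.172.206.0/24 -> H1 at depth 24
  Q 128.240.61.94: descend 10 ; hops seen [H2] ; pick H2
  - 70.172.206.0/24 clear@24
  - 27.27.0.0/16 clear@16
  add 27.27.32.0/20 -> H3 at depth 20
  add 70.172.206.61/32 -> H1 at depth 32
  add 70.160.0.0/12 -> H2 at depth 12
  Q 70.160.6.235: descend 010001101010 ; hops seen [H2,H2] ; pick H2
  add 175.241.30.107/32 -> H4 at depth 32
  add 175.241.30.0/24 -> H2 at depth 24
  add 27.27.37.0/24 -> H1 at depth 24
  Q 175.241.30.107: descend 10101111111100010001111001101011 ; hops seen [H2,H2,H4] ; pick H4
  Q 175.241.30.55: descend 1010111111110001000111100 ; hops seen [H2,H2] ; pick H2
  add 0.0.0.0/1 -> H2 at depth 1
  - 175.241.30.0/24 clear@24
  Q 0.7.151.5: descend 000 ; hops seen [H2,H2] ; pick H2

== LOOKUPS ==
["H3","H3","H3","H2","H4","H2","H2","H4","H2","H2","H2","H4","H2","H2"]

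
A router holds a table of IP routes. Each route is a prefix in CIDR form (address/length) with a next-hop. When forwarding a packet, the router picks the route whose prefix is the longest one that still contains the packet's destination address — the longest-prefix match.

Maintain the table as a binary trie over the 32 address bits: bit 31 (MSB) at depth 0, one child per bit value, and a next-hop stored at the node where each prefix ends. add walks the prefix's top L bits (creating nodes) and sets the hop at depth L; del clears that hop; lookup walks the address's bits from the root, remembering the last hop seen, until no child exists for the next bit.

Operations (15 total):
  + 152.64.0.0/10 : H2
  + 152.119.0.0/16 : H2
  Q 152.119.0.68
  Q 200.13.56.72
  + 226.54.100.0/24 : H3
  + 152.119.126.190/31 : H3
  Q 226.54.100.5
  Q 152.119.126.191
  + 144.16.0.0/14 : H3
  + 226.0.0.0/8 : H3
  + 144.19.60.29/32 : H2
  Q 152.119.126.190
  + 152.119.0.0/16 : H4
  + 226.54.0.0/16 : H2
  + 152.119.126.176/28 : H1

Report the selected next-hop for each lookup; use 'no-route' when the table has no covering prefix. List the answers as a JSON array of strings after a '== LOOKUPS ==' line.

Trace:
  add 152.64.0.0/10 -> H2 at depth 10
  add 152.119.0.0/16 -> H2 at depth 16
  ? 152.119.0.68  path d0:-→d1:-→d2:-→d3:-→d4:-→d5:-→d6:-→d7:-→d8:-→d9:-→d10:H2→d11:-→d12:-→d13:-→d14:-→d15:-→d16:H2  best=H2
  ? 200.13.56.72  path d0:-→d1:-  best=no-route
  add 226.54.100.0/24 -> H3 at depth 24
  add 152.119.126.190/31 -> H3 at depth 31
  ? 226.54.100.5  path d0:-→d1:-→d2:-→d3:-→d4:-→d5:-→d6:-→d7:-→d8:-→d9:-→d10:-→d11:-→d12:-→d13:-→d14:-→d15:-→d16:-→d17:-→d18:-→d19:-→d20:-→d21:-→d22:-→d23:-→d24:H3  best=H3
  ? 152.119.126.191  path d0:-→d1:-→d2:-→d3:-→d4:-→d5:-→d6:-→d7:-→d8:-→d9:-→d10:H2→d11:-→d12:-→d13:-→d14:-→d15:-→d16:H2→d17:-→d18:-→d19:-→d20:-→d21:-→d22:-→d23:-→d24:-→d25:-→d26:-→d27:-→d28:-→d29:-→d30:-→d31:H3  best=H3
  add 144.16.0.0/14 -> H3 at depth 14
  add 226.0.0.0/8 -> H3 at depth 8
  add 144.19.60.29/32 -> H2 at depth 32
  ? 152.119.126.190  path d0:-→d1:-→d2:-→d3:-→d4:-→d5:-→d6:-→d7:-→d8:-→d9:-→d10:H2→d11:-→d12:-→d13:-→d14:-→d15:-→d16:H2→d17:-→d18:-→d19:-→d20:-→d21:-→d22:-→d23:-→d24:-→d25:-→d26:-→d27:-→d28:-→d29:-→d30:-→d31:H3  best=H3
  add 152.119.0.0/16 -> H4 at depth 16
  add 226.54.0.0/16 -> H2 at depth 16
  add 152.119.126.176/28 -> H1 at depth 28

== LOOKUPS ==
["H2","no-route","H3","H3","H3"]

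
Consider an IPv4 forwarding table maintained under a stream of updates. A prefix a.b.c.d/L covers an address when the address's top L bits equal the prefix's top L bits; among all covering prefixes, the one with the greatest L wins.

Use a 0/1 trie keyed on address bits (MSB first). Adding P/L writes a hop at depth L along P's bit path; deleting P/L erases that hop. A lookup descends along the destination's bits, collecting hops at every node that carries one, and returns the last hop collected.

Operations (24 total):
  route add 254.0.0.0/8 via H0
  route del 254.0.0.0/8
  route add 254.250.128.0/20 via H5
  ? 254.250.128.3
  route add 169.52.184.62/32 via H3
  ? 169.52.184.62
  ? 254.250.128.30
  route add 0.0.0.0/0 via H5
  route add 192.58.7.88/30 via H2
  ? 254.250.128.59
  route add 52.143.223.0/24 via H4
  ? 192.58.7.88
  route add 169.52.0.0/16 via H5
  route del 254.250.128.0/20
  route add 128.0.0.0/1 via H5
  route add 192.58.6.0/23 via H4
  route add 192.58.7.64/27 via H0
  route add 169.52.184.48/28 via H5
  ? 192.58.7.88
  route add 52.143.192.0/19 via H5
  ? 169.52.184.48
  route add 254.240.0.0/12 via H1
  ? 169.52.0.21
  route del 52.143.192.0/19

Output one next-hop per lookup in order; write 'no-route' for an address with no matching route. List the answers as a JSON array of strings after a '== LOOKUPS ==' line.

Trace:
  add 254.0.0.0/8 -> H0 at depth 8
  del 254.0.0.0/8 (clear depth 8)
  add 254.250.128.0/20 -> H5 at depth 20
  lookup 254.250.128.3: bits 11111110111110101000 walk d0:-→d1:-→d2:-→d3:-→d4:-→d5:-→d6:-→d7:-→d8:-→d9:-→d10:-→d11:-→d12:-→d13:-→d14:-→d15:-→d16:-→d17:-→d18:-→d19:-→d20:H5 -> H5
  add 169.52.184.62/32 -> H3 at depth 32
  lookup 169.52.184.62: bits 10101001001101001011100000111110 walk d0:-→d1:-→d2:-→d3:-→d4:-→d5:-→d6:-→d7:-→d8:-→d9:-→d10:-→d11:-→d12:-→d13:-→d14:-→d15:-→d16:-→d17:-→d18:-→d19:-→d20:-→d21:-→d22:-→d23:-→d24:-→d25:-→d26:-→d27:-→d28:-→d29:-→d30:-→d31:-→d32:H3 -> H3
  lookup 254.250.128.30: bits 11111110111110101000 walk d0:-→d1:-→d2:-→d3:-→d4:-→d5:-→d6:-→d7:-→d8:-→d9:-→d10:-→d11:-→d12:-→d13:-→d14:-→d15:-→d16:-→d17:-→d18:-→d19:-→d20:H5 -> H5
  add 0.0.0.0/0 -> H5 at depth 0
  add 192.58.7.88/30 -> H2 at depth 30
  lookup 254.250.128.59: bits 11111110111110101000 walk d0:H5→d1:-→d2:-→d3:-→d4:-→d5:-→d6:-→d7:-→d8:-→d9:-→d10:-→d11:-→d12:-→d13:-→d14:-→d15:-→d16:-→d17:-→d18:-→d19:-→d20:H5 -> H5
  add 52.143.223.0/24 -> H4 at depth 24
  lookup 192.58.7.88: bits 110000000011101000000111010110 walk d0:H5→d1:-→d2:-→d3:-→d4:-→d5:-→d6:-→d7:-→d8:-→d9:-→d10:-→d11:-→d12:-→d13:-→d14:-→d15:-→d16:-→d17:-→d18:-→d19:-→d20:-→d21:-→d22:-→d23:-→d24:-→d25:-→d26:-→d27:-→d28:-→d29:-→d30:H2 -> H2
  add 169.52.0.0/16 -> H5 at depth 16
  del 254.250.128.0/20 (clear depth 20)
  add 128.0.0.0/1 -> H5 at depth 1
  add 192.58.6.0/23 -> H4 at depth 23
  add 192.58.7.64/27 -> H0 at depth 27
  add 169.52.184.48/28 -> H5 at depth 28
  lookup 192.58.7.88: bits 110000000011101000000111010110 walk d0:H5→d1:H5→d2:-→d3:-→d4:-→d5:-→d6:-→d7:-→d8:-→d9:-→d10:-→d11:-→d12:-→d13:-→d14:-→d15:-→d16:-→d17:-→d18:-→d19:-→d20:-→d21:-→d22:-→d23:H4→d24:-→d25:-→d26:-→d27:H0→d28:-→d29:-→d30:H2 -> H2
  add 52.143.192.0/19 -> H5 at depth 19
  lookup 169.52.184.48: bits 1010100100110100101110000011 walk d0:H5→d1:H5→d2:-→d3:-→d4:-→d5:-→d6:-→d7:-→d8:-→d9:-→d10:-→d11:-→d12:-→d13:-→d14:-→d15:-→d16:H5→d17:-→d18:-→d19:-→d20:-→d21:-→d22:-→d23:-→d24:-→d25:-→d26:-→d27:-→d28:H5 -> H5
  add 254.240.0.0/12 -> H1 at depth 12
  lookup 169.52.0.21: bits 1010100100110100 walk d0:H5→d1:H5→d2:-→d3:-→d4:-→d5:-→d6:-→d7:-→d8:-→d9:-→d10:-→d11:-→d12:-→d13:-→d14:-→d15:-→d16:H5 -> H5
  del 52.143.192.0/19 (clear depth 19)

== LOOKUPS ==
["H5","H3","H5","H5","H2","H2","H5","H5"]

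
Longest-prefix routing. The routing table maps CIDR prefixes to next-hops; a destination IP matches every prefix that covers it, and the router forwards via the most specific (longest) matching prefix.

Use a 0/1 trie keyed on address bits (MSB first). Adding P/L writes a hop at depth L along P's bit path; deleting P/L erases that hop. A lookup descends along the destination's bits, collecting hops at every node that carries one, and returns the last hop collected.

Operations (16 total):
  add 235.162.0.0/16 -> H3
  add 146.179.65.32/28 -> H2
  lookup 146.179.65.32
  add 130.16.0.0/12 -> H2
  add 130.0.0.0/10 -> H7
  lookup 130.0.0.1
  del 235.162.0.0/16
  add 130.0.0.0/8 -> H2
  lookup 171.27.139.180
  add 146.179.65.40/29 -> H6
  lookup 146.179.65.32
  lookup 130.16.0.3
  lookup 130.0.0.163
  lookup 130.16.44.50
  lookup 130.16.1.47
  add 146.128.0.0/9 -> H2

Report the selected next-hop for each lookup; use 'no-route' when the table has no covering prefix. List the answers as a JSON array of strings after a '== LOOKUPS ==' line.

Process each operation:
  + 235.162.0.0/16 (H3) depth=16
  + 146.179.65.32/28 (H2) depth=28
  lookup 146.179.65.32: bits 1001001010110011010000010010 walk d0:-→d1:-→d2:-→d3:-→d4:-→d5:-→d6:-→d7:-→d8:-→d9:-→d10:-→d11:-→d12:-→d13:-→d14:-→d15:-→d16:-→d17:-→d18:-→d19:-→d20:-→d21:-→d22:-→d23:-→d24:-→d25:-→d26:-→d27:-→d28:H2 -> H2
  + 130.16.0.0/12 (H2) depth=12
  + 130.0.0.0/10 (H7) depth=10
  lookup 130.0.0.1: bits 10000010000 walk d0:-→d1:-→d2:-→d3:-→d4:-→d5:-→d6:-→d7:-→d8:-→d9:-→d10:H7→d11:- -> H7
  del 235.162.0.0/16 (clear depth 16)
  + 130.0.0.0/8 (H2) depth=8
  lookup 171.27.139.180: bits 10 walk d0:-→d1:-→d2:- -> no-route
  + 146.179.65.40/29 (H6) depth=29
  lookup 146.179.65.32: bits 1001001010110011010000010010 walk d0:-→d1:-→d2:-→d3:-→d4:-→d5:-→d6:-→d7:-→d8:-→d9:-→d10:-→d11:-→d12:-→d13:-→d14:-→d15:-→d16:-→d17:-→d18:-→d19:-→d20:-→d21:-→d22:-→d23:-→d24:-→d25:-→d26:-→d27:-→d28:H2 -> H2
  lookup 130.16.0.3: bits 100000100001 walk d0:-→d1:-→d2:-→d3:-→d4:-→d5:-→d6:-→d7:-→d8:H2→d9:-→d10:H7→d11:-→d12:H2 -> H2
  lookup 130.0.0.163: bits 10000010000 walk d0:-→d1:-→d2:-→d3:-→d4:-→d5:-→d6:-→d7:-→d8:H2→d9:-→d10:H7→d11:- -> H7
  lookup 130.16.44.50: bits 100000100001 walk d0:-→d1:-→d2:-→d3:-→d4:-→d5:-→d6:-→d7:-→d8:H2→d9:-→d10:H7→d11:-→d12:H2 -> H2
  lookup 130.16.1.47: bits 100000100001 walk d0:-→d1:-→d2:-→d3:-→d4:-→d5:-→d6:-→d7:-→d8:H2→d9:-→d10:H7→d11:-→d12:H2 -> H2
  + 146.128.0.0/9 (H2) depth=9

== LOOKUPS ==
["H2","H7","no-route","H2","H2","H7","H2","H2"]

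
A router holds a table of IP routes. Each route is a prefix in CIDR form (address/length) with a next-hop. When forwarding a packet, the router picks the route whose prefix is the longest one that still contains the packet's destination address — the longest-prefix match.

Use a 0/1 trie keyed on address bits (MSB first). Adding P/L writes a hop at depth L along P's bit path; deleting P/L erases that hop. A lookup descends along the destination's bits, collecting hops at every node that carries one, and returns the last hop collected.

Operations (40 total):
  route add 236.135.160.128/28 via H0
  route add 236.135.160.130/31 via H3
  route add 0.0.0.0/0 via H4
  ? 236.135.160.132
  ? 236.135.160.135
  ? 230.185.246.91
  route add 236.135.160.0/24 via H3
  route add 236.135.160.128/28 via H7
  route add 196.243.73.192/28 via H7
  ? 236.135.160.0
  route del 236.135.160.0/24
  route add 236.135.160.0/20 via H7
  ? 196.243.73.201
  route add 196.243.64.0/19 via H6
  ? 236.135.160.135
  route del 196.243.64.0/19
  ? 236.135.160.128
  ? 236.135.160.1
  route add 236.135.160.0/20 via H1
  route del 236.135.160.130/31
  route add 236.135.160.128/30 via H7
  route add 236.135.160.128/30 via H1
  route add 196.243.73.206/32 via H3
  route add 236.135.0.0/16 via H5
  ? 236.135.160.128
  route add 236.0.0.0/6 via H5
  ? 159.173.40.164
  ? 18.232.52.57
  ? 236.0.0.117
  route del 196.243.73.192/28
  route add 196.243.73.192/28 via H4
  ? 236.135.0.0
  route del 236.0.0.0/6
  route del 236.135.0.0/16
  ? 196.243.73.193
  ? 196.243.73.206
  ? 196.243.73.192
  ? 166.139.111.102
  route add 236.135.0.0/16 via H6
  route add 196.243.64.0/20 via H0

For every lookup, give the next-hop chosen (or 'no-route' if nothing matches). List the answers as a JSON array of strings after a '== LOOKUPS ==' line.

Apply in order:
  + 236.135.160.128/28 (H0) depth=28
  + 236.135.160.130/31 (H3) depth=31
  + 0.0.0.0/0 (H4) depth=0
  ? 236.135.160.132  path d0:H4→d1:-→d2:-→d3:-→d4:-→d5:-→d6:-→d7:-→d8:-→d9:-→d10:-→d11:-→d12:-→d13:-→d14:-→d15:-→d16:-→d17:-→d18:-→d19:-→d20:-→d21:-→d22:-→d23:-→d24:-→d25:-→d26:-→d27:-→d28:H0→d29:-  best=H0
  ? 236.135.160.135  path d0:H4→d1:-→d2:-→d3:-→d4:-→d5:-→d6:-→d7:-→d8:-→d9:-→d10:-→d11:-→d12:-→d13:-→d14:-→d15:-→d16:-→d17:-→d18:-→d19:-→d20:-→d21:-→d22:-→d23:-→d24:-→d25:-→d26:-→d27:-→d28:H0→d29:-  best=H0
  ? 230.185.246.91  path d0:H4→d1:-→d2:-→d3:-→d4:-  best=H4
  + 236.135.160.0/24 (H3) depth=24
  + 236.135.160.128/28 (H7) depth=28
  + 196.243.73.192/28 (H7) depth=28
  ? 236.135.160.0  path d0:H4→d1:-→d2:-→d3:-→d4:-→d5:-→d6:-→d7:-→d8:-→d9:-→d10:-→d11:-→d12:-→d13:-→d14:-→d15:-→d16:-→d17:-→d18:-→d19:-→d20:-→d21:-→d22:-→d23:-→d24:H3  best=H3
  - 236.135.160.0/24 clear@24
  + 236.135.160.0/20 (H7) depth=20
  ? 196.243.73.201  path d0:H4→d1:-→d2:-→d3:-→d4:-→d5:-→d6:-→d7:-→d8:-→d9:-→d10:-→d11:-→d12:-→d13:-→d14:-→d15:-→d16:-→d17:-→d18:-→d19:-→d20:-→d21:-→d22:-→d23:-→d24:-→d25:-→d26:-→d27:-→d28:H7  best=H7
  + 196.243.64.0/19 (H6) depth=19
  ? 236.135.160.135  path d0:H4→d1:-→d2:-→d3:-→d4:-→d5:-→d6:-→d7:-→d8:-→d9:-→d10:-→d11:-→d12:-→d13:-→d14:-→d15:-→d16:-→d17:-→d18:-→d19:-→d20:H7→d21:-→d22:-→d23:-→d24:-→d25:-→d26:-→d27:-→d28:H7→d29:-  best=H7
  - 196.243.64.0/19 clear@19
  ? 236.135.160.128  path d0:H4→d1:-→d2:-→d3:-→d4:-→d5:-→d6:-→d7:-→d8:-→d9:-→d10:-→d11:-→d12:-→d13:-→d14:-→d15:-→d16:-→d17:-→d18:-→d19:-→d20:H7→d21:-→d22:-→d23:-→d24:-→d25:-→d26:-→d27:-→d28:H7→d29:-→d30:-  best=H7
  ? 236.135.160.1  path d0:H4→d1:-→d2:-→d3:-→d4:-→d5:-→d6:-→d7:-→d8:-→d9:-→d10:-→d11:-→d12:-→d13:-→d14:-→d15:-→d16:-→d17:-→d18:-→d19:-→d20:H7→d21:-→d22:-→d23:-→d24:-  best=H7
  + 236.135.160.0/20 (H1) depth=20
  - 236.135.160.130/31 clear@31
  + 236.135.160.128/30 (H7) depth=30
  + 236.135.160.128/30 (H1) depth=30
  + 196.243.73.206/32 (H3) depth=32
  + 236.135.0.0/16 (H5) depth=16
  ? 236.135.160.128  path d0:H4→d1:-→d2:-→d3:-→d4:-→d5:-→d6:-→d7:-→d8:-→d9:-→d10:-→d11:-→d12:-→d13:-→d14:-→d15:-→d16:H5→d17:-→d18:-→d19:-→d20:H1→d21:-→d22:-→d23:-→d24:-→d25:-→d26:-→d27:-→d28:H7→d29:-→d30:H1  best=H1
  + 236.0.0.0/6 (H5) depth=6
  ? 159.173.40.164  path d0:H4→d1:-  best=H4
  ? 18.232.52.57  path d0:H4  best=H4
  ? 236.0.0.117  path d0:H4→d1:-→d2:-→d3:-→d4:-→d5:-→d6:H5→d7:-→d8:-  best=H5
  - 196.243.73.192/28 clear@28
  + 196.243.73.192/28 (H4) depth=28
  ? 236.135.0.0  path d0:H4→d1:-→d2:-→d3:-→d4:-→d5:-→d6:H5→d7:-→d8:-→d9:-→d10:-→d11:-→d12:-→d13:-→d14:-→d15:-→d16:H5  best=H5
  - 236.0.0.0/6 clear@6
  - 236.135.0.0/16 clear@16
  ? 196.243.73.193  path d0:H4→d1:-→d2:-→d3:-→d4:-→d5:-→d6:-→d7:-→d8:-→d9:-→d10:-→d11:-→d12:-→d13:-→d14:-→d15:-→d16:-→d17:-→d18:-→d19:-→d20:-→d21:-→d22:-→d23:-→d24:-→d25:-→d26:-→d27:-→d28:H4  best=H4
  ? 196.243.73.206  path d0:H4→d1:-→d2:-→d3:-→d4:-→d5:-→d6:-→d7:-→d8:-→d9:-→d10:-→d11:-→d12:-→d13:-→d14:-→d15:-→d16:-→d17:-→d18:-→d19:-→d20:-→d21:-→d22:-→d23:-→d24:-→d25:-→d26:-→d27:-→d28:H4→d29:-→d30:-→d31:-→d32:H3  best=H3
  ? 196.243.73.192  path d0:H4→d1:-→d2:-→d3:-→d4:-→d5:-→d6:-→d7:-→d8:-→d9:-→d10:-→d11:-→d12:-→d13:-→d14:-→d15:-→d16:-→d17:-→d18:-→d19:-→d20:-→d21:-→d22:-→d23:-→d24:-→d25:-→d26:-→d27:-→d28:H4  best=H4
  ? 166.139.111.102  path d0:H4→d1:-  best=H4
  + 236.135.0.0/16 (H6) depth=16
  + 196.243.64.0/20 (H0) depth=20

== LOOKUPS ==
["H0","H0","H4","H3","H7","H7","H7","H7","H1","H4","H4","H5","H5","H4","H3","H4","H4"]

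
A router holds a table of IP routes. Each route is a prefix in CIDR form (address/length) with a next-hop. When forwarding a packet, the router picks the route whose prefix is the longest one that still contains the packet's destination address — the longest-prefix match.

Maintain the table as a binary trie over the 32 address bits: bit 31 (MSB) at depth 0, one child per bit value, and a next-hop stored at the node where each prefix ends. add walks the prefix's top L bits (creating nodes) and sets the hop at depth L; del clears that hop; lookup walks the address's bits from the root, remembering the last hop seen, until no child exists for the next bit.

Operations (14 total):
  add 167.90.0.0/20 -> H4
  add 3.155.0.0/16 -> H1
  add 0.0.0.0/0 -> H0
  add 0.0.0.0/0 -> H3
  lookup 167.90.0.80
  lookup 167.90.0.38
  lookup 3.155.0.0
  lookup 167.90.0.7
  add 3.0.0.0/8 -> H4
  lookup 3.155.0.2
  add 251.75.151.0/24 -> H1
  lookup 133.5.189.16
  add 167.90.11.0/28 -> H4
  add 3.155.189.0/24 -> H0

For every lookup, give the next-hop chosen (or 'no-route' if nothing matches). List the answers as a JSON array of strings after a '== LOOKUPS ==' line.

Process each operation:
  + 167.90.0.0/20 (H4) depth=20
  + 3.155.0.0/16 (H1) depth=16
  + 0.0.0.0/0 (H0) depth=0
  + 0.0.0.0/0 (H3) depth=0
  ? 167.90.0.80  path d0:H3→d1:-→d2:-→d3:-→d4:-→d5:-→d6:-→d7:-→d8:-→d9:-→d10:-→d11:-→d12:-→d13:-→d14:-→d15:-→d16:-→d17:-→d18:-→d19:-→d20:H4  best=H4
  ? 167.90.0.38  path d0:H3→d1:-→d2:-→d3:-→d4:-→d5:-→d6:-→d7:-→d8:-→d9:-→d10:-→d11:-→d12:-→d13:-→d14:-→d15:-→d16:-→d17:-→d18:-→d19:-→d20:H4  best=H4
  ? 3.155.0.0  path d0:H3→d1:-→d2:-→d3:-→d4:-→d5:-→d6:-→d7:-→d8:-→d9:-→d10:-→d11:-→d12:-→d13:-→d14:-→d15:-→d16:H1  best=H1
  ? 167.90.0.7  path d0:H3→d1:-→d2:-→d3:-→d4:-→d5:-→d6:-→d7:-→d8:-→d9:-→d10:-→d11:-→d12:-→d13:-→d14:-→d15:-→d16:-→d17:-→d18:-→d19:-→d20:H4  best=H4
  + 3.0.0.0/8 (H4) depth=8
  ? 3.155.0.2  path d0:H3→d1:-→d2:-→d3:-→d4:-→d5:-→d6:-→d7:-→d8:H4→d9:-→d10:-→d11:-→d12:-→d13:-→d14:-→d15:-→d16:H1  best=H1
  + 251.75.151.0/24 (H1) depth=24
  ? 133.5.189.16  path d0:H3→d1:-→d2:-  best=H3
  + 167.90.11.0/28 (H4) depth=28
  + 3.155.189.0/24 (H0) depth=24

== LOOKUPS ==
["H4","H4","H1","H4","H1","H3"]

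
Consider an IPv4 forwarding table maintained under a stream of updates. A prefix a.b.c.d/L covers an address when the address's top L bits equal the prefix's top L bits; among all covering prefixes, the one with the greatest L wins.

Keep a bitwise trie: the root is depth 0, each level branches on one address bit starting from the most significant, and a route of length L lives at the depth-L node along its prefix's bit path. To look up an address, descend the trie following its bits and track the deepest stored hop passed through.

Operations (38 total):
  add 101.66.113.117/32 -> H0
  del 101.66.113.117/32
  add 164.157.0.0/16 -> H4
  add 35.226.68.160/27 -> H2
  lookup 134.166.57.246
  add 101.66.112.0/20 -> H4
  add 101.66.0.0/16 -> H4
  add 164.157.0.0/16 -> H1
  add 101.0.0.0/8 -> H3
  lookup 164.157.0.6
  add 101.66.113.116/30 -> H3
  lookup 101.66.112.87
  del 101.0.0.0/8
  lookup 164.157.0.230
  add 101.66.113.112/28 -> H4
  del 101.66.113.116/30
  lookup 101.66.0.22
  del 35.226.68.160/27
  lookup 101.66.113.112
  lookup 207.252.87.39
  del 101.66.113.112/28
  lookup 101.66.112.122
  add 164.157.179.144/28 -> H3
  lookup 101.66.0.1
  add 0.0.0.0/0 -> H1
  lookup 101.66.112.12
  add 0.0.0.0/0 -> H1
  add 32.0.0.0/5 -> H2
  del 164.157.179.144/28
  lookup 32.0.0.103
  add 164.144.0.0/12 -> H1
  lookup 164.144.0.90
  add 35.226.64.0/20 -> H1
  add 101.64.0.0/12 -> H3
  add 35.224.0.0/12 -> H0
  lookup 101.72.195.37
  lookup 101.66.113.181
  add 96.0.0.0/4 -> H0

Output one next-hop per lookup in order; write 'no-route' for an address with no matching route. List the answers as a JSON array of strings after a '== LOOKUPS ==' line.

Trace:
  + 101.66.113.117/32 (H0) depth=32
  del 101.66.113.117/32 (clear depth 32)
  + 164.157.0.0/16 (H4) depth=16
  + 35.226.68.160/27 (H2) depth=27
  lookup 134.166.57.246: bits 10 walk d0:-→d1:-→d2:- -> no-route
  + 101.66.112.0/20 (H4) depth=20
  + 101.66.0.0/16 (H4) depth=16
  + 164.157.0.0/16 (H1) depth=16
  + 101.0.0.0/8 (H3) depth=8
  lookup 164.157.0.6: bits 1010010010011101 walk d0:-→d1:-→d2:-→d3:-→d4:-→d5:-→d6:-→d7:-→d8:-→d9:-→d10:-→d11:-→d12:-→d13:-→d14:-→d15:-→d16:H1 -> H1
  + 101.66.113.116/30 (H3) depth=30
  lookup 101.66.112.87: bits 01100101010000100111000 walk d0:-→d1:-→d2:-→d3:-→d4:-→d5:-→d6:-→d7:-→d8:H3→d9:-→d10:-→d11:-→d12:-→d13:-→d14:-→d15:-→d16:H4→d17:-→d18:-→d19:-→d20:H4→d21:-→d22:-→d23:- -> H4
  del 101.0.0.0/8 (clear depth 8)
  lookup 164.157.0.230: bits 1010010010011101 walk d0:-→d1:-→d2:-→d3:-→d4:-→d5:-→d6:-→d7:-→d8:-→d9:-→d10:-→d11:-→d12:-→d13:-→d14:-→d15:-→d16:H1 -> H1
  + 101.66.113.112/28 (H4) depth=28
  del 101.66.113.116/30 (clear depth 30)
  lookup 101.66.0.22: bits 01100101010000100 walk d0:-→d1:-→d2:-→d3:-→d4:-→d5:-→d6:-→d7:-→d8:-→d9:-→d10:-→d11:-→d12:-→d13:-→d14:-→d15:-→d16:H4→d17:- -> H4
  del 35.226.68.160/27 (clear depth 27)
  lookup 101.66.113.112: bits 01100101010000100111000101110 walk d0:-→d1:-→d2:-→d3:-→d4:-→d5:-→d6:-→d7:-→d8:-→d9:-→d10:-→d11:-→d12:-→d13:-→d14:-→d15:-→d16:H4→d17:-→d18:-→d19:-→d20:H4→d21:-→d22:-→d23:-→d24:-→d25:-→d26:-→d27:-→d28:H4→d29:- -> H4
  lookup 207.252.87.39: bits 1 walk d0:-→d1:- -> no-route
  del 101.66.113.112/28 (clear depth 28)
  lookup 101.66.112.122: bits 01100101010000100111000 walk d0:-→d1:-→d2:-→d3:-→d4:-→d5:-→d6:-→d7:-→d8:-→d9:-→d10:-→d11:-→d12:-→d13:-→d14:-→d15:-→d16:H4→d17:-→d18:-→d19:-→d20:H4→d21:-→d22:-→d23:- -> H4
  + 164.157.179.144/28 (H3) depth=28
  lookup 101.66.0.1: bits 01100101010000100 walk d0:-→d1:-→d2:-→d3:-→d4:-→d5:-→d6:-→d7:-→d8:-→d9:-→d10:-→d11:-→d12:-→d13:-→d14:-→d15:-→d16:H4→d17:- -> H4
  + 0.0.0.0/0 (H1) depth=0
  lookup 101.66.112.12: bits 01100101010000100111000 walk d0:H1→d1:-→d2:-→d3:-→d4:-→d5:-→d6:-→d7:-→d8:-→d9:-→d10:-→d11:-→d12:-→d13:-→d14:-→d15:-→d16:H4→d17:-→d18:-→d19:-→d20:H4→d21:-→d22:-→d23:- -> H4
  + 0.0.0.0/0 (H1) depth=0
  + 32.0.0.0/5 (H2) depth=5
  del 164.157.179.144/28 (clear depth 28)
  lookup 32.0.0.103: bits 001000 walk d0:H1→d1:-→d2:-→d3:-→d4:-→d5:H2→d6:- -> H2
  + 164.144.0.0/12 (H1) depth=12
  lookup 164.144.0.90: bits 101001001001 walk d0:H1→d1:-→d2:-→d3:-→d4:-→d5:-→d6:-→d7:-→d8:-→d9:-→d10:-→d11:-→d12:H1 -> H1
  + 35.226.64.0/20 (H1) depth=20
  + 101.64.0.0/12 (H3) depth=12
  + 35.224.0.0/12 (H0) depth=12
  lookup 101.72.195.37: bits 011001010100 walk d0:H1→d1:-→d2:-→d3:-→d4:-→d5:-→d6:-→d7:-→d8:-→d9:-→d10:-→d11:-→d12:H3 -> H3
  lookup 101.66.113.181: bits 011001010100001001110001 walk d0:H1→d1:-→d2:-→d3:-→d4:-→d5:-→d6:-→d7:-→d8:-→d9:-→d10:-→d11:-→d12:H3→d13:-→d14:-→d15:-→d16:H4→d17:-→d18:-→d19:-→d20:H4→d21:-→d22:-→d23:-→d24:- -> H4
  + 96.0.0.0/4 (H0) depth=4

== LOOKUPS ==
["no-route","H1","H4","H1","H4","H4","no-route","H4","H4","H4","H2","H1","H3","H4"]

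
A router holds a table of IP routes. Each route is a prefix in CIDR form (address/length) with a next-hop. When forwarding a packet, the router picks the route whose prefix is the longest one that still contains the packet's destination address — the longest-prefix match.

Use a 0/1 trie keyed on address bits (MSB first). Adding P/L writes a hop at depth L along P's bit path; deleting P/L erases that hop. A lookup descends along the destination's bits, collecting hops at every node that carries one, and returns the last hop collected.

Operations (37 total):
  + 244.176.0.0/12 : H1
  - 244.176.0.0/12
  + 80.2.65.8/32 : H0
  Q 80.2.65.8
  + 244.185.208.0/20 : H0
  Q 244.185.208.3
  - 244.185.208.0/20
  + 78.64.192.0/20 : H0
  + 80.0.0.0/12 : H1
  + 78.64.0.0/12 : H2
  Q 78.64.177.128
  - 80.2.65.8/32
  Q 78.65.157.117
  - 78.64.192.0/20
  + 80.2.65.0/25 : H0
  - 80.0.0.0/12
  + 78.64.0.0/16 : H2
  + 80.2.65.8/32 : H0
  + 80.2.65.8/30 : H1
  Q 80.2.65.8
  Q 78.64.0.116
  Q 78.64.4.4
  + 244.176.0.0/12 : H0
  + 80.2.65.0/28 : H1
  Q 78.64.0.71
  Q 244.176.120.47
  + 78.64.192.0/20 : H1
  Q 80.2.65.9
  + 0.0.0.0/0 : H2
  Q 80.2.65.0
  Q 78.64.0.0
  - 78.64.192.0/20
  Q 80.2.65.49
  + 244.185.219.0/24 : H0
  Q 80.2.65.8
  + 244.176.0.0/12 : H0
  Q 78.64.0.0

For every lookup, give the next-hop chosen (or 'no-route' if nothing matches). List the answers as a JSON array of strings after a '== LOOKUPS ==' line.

Trace:
  add 244.176.0.0/12 -> H1 at depth 12
  del 244.176.0.0/12 (clear depth 12)
  add 80.2.65.8/32 -> H0 at depth 32
  Q 80.2.65.8: descend 01010000000000100100000100001000 ; hops seen [H0] ; pick H0
  add 244.185.208.0/20 -> H0 at depth 20
  Q 244.185.208.3: descend 11110100101110011101 ; hops seen [H0] ; pick H0
  del 244.185.208.0/20 (clear depth 20)
  add 78.64.192.0/20 -> H0 at depth 20
  add 80.0.0.0/12 -> H1 at depth 12
  add 78.64.0.0/12 -> H2 at depth 12
  Q 78.64.177.128: descend 01001110010000001 ; hops seen [H2] ; pick H2
  del 80.2.65.8/32 (clear depth 32)
  Q 78.65.157.117: descend 010011100100000 ; hops seen [H2] ; pick H2
  del 78.64.192.0/20 (clear depth 20)
  add 80.2.65.0/25 -> H0 at depth 25
  del 80.0.0.0/12 (clear depth 12)
  add 78.64.0.0/16 -> H2 at depth 16
  add 80.2.65.8/32 -> H0 at depth 32
  add 80.2.65.8/30 -> H1 at depth 30
  Q 80.2.65.8: descend 01010000000000100100000100001000 ; hops seen [H0,H1,H0] ; pick H0
  Q 78.64.0.116: descend 0100111001000000 ; hops seen [H2,H2] ; pick H2
  Q 78.64.4.4: descend 0100111001000000 ; hops seen [H2,H2] ; pick H2
  add 244.176.0.0/12 -> H0 at depth 12
  add 80.2.65.0/28 -> H1 at depth 28
  Q 78.64.0.71: descend 0100111001000000 ; hops seen [H2,H2] ; pick H2
  Q 244.176.120.47: descend 111101001011 ; hops seen [H0] ; pick H0
  add 78.64.192.0/20 -> H1 at depth 20
  Q 80.2.65.9: descend 0101000000000010010000010000100 ; hops seen [H0,H1,H1] ; pick H1
  add 0.0.0.0/0 -> H2 at depth 0
  Q 80.2.65.0: descend 0101000000000010010000010000 ; hops seen [H2,H0,H1] ; pick H1
  Q 78.64.0.0: descend 0100111001000000 ; hops seen [H2,H2,H2] ; pick H2
  del 78.64.192.0/20 (clear depth 20)
  Q 80.2.65.49: descend 01010000000000100100000100 ; hops seen [H2,H0] ; pick H0
  add 244.185.219.0/24 -> H0 at depth 24
  Q 80.2.65.8: descend 01010000000000100100000100001000 ; hops seen [H2,H0,H1,H1,H0] ; pick H0
  add 244.176.0.0/12 -> H0 at depth 12
  Q 78.64.0.0: descend 0100111001000000 ; hops seen [H2,H2,H2] ; pick H2

== LOOKUPS ==
["H0","H0","H2","H2","H0","H2","H2","H2","H0","H1","H1","H2","H0","H0","H2"]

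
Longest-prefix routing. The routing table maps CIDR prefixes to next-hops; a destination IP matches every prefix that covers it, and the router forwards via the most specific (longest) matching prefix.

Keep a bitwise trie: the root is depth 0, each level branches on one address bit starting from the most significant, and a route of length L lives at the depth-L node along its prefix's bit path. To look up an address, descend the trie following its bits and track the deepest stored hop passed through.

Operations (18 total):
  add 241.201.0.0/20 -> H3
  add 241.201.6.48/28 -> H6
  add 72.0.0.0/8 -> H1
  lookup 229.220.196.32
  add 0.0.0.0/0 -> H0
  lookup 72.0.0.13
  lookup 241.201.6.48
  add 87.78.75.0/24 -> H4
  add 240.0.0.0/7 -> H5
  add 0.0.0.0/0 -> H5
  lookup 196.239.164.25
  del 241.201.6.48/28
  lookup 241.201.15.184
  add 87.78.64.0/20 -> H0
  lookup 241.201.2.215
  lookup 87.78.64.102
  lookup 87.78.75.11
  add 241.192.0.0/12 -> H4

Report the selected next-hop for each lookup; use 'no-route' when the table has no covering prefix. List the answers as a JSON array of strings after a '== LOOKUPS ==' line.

Process each operation:
  add 241.201.0.0/20 -> H3 at depth 20
  add 241.201.6.48/28 -> H6 at depth 28
  add 72.0.0.0/8 -> H1 at depth 8
  Q 229.220.196.32: descend 111 ; hops seen [∅] ; pick no-route
  add 0.0.0.0/0 -> H0 at depth 0
  Q 72.0.0.13: descend 01001000 ; hops seen [H0,H1] ; pick H1
  Q 241.201.6.48: descend 1111000111001001000001100011 ; hops seen [H0,H3,H6] ; pick H6
  add 87.78.75.0/24 -> H4 at depth 24
  add 240.0.0.0/7 -> H5 at depth 7
  add 0.0.0.0/0 -> H5 at depth 0
  Q 196.239.164.25: descend 11 ; hops seen [H5] ; pick H5
  del 241.201.6.48/28 (clear depth 28)
  Q 241.201.15.184: descend 11110001110010010000 ; hops seen [H5,H5,H3] ; pick H3
  add 87.78.64.0/20 -> H0 at depth 20
  Q 241.201.2.215: descend 111100011100100100000 ; hops seen [H5,H5,H3] ; pick H3
  Q 87.78.64.102: descend 01010111010011100100 ; hops seen [H5,H0] ; pick H0
  Q 87.78.75.11: descend 010101110100111001001011 ; hops seen [H5,H0,H4] ; pick H4
  add 241.192.0.0/12 -> H4 at depth 12

== LOOKUPS ==
["no-route","H1","H6","H5","H3","H3","H0","H4"]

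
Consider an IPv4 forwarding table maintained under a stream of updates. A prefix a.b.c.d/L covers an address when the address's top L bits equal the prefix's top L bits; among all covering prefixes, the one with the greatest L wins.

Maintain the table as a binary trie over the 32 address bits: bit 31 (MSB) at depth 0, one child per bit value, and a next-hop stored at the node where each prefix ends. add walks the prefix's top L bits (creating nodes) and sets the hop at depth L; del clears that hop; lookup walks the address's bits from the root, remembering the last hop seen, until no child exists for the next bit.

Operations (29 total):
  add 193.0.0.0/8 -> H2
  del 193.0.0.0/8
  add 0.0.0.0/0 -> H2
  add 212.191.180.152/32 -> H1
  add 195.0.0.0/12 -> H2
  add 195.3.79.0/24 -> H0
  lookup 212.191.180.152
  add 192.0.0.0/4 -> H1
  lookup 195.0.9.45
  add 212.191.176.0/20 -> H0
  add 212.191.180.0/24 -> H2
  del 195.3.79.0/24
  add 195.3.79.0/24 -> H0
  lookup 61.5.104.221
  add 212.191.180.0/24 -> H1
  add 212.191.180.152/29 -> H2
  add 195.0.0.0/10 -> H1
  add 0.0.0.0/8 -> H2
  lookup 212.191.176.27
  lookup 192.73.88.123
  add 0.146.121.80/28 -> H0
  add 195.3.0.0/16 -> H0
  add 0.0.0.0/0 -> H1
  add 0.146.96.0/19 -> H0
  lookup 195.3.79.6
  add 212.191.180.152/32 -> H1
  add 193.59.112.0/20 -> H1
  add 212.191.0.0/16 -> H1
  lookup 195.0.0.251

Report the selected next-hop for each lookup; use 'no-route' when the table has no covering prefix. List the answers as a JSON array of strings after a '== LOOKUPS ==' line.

Process each operation:
  add 193.0.0.0/8 -> H2 at depth 8
  - 193.0.0.0/8 clear@8
  add 0.0.0.0/0 -> H2 at depth 0
  add 212.191.180.152/32 -> H1 at depth 32
  add 195.0.0.0/12 -> H2 at depth 12
  add 195.3.79.0/24 -> H0 at depth 24
  ? 212.191.180.152  path d0:H2→d1:-→d2:-→d3:-→d4:-→d5:-→d6:-→d7:-→d8:-→d9:-→d10:-→d11:-→d12:-→d13:-→d14:-→d15:-→d16:-→d17:-→d18:-→d19:-→d20:-→d21:-→d22:-→d23:-→d24:-→d25:-→d26:-→d27:-→d28:-→d29:-→d30:-→d31:-→d32:H1  best=H1
  add 192.0.0.0/4 -> H1 at depth 4
  ? 195.0.9.45  path d0:H2→d1:-→d2:-→d3:-→d4:H1→d5:-→d6:-→d7:-→d8:-→d9:-→d10:-→d11:-→d12:H2→d13:-→d14:-  best=H2
  add 212.191.176.0/20 -> H0 at depth 20
  add 212.191.180.0/24 -> H2 at depth 24
  - 195.3.79.0/24 clear@24
  add 195.3.79.0/24 -> H0 at depth 24
  ? 61.5.104.221  path d0:H2  best=H2
  add 212.191.180.0/24 -> H1 at depth 24
  add 212.191.180.152/29 -> H2 at depth 29
  add 195.0.0.0/10 -> H1 at depth 10
  add 0.0.0.0/8 -> H2 at depth 8
  ? 212.191.176.27  path d0:H2→d1:-→d2:-→d3:-→d4:-→d5:-→d6:-→d7:-→d8:-→d9:-→d10:-→d11:-→d12:-→d13:-→d14:-→d15:-→d16:-→d17:-→d18:-→d19:-→d20:H0→d21:-  best=H0
  ? 192.73.88.123  path d0:H2→d1:-→d2:-→d3:-→d4:H1→d5:-→d6:-→d7:-  best=H1
  add 0.146.121.80/28 -> H0 at depth 28
  add 195.3.0.0/16 -> H0 at depth 16
  add 0.0.0.0/0 -> H1 at depth 0
  add 0.146.96.0/19 -> H0 at depth 19
  ? 195.3.79.6  path d0:H1→d1:-→d2:-→d3:-→d4:H1→d5:-→d6:-→d7:-→d8:-→d9:-→d10:H1→d11:-→d12:H2→d13:-→d14:-→d15:-→d16:H0→d17:-→d18:-→d19:-→d20:-→d21:-→d22:-→d23:-→d24:H0  best=H0
  add 212.191.180.152/32 -> H1 at depth 32
  add 193.59.112.0/20 -> H1 at depth 20
  add 212.191.0.0/16 -> H1 at depth 16
  ? 195.0.0.251  path d0:H1→d1:-→d2:-→d3:-→d4:H1→d5:-→d6:-→d7:-→d8:-→d9:-→d10:H1→d11:-→d12:H2→d13:-→d14:-  best=H2

== LOOKUPS ==
["H1","H2","H2","H0","H1","H0","H2"]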